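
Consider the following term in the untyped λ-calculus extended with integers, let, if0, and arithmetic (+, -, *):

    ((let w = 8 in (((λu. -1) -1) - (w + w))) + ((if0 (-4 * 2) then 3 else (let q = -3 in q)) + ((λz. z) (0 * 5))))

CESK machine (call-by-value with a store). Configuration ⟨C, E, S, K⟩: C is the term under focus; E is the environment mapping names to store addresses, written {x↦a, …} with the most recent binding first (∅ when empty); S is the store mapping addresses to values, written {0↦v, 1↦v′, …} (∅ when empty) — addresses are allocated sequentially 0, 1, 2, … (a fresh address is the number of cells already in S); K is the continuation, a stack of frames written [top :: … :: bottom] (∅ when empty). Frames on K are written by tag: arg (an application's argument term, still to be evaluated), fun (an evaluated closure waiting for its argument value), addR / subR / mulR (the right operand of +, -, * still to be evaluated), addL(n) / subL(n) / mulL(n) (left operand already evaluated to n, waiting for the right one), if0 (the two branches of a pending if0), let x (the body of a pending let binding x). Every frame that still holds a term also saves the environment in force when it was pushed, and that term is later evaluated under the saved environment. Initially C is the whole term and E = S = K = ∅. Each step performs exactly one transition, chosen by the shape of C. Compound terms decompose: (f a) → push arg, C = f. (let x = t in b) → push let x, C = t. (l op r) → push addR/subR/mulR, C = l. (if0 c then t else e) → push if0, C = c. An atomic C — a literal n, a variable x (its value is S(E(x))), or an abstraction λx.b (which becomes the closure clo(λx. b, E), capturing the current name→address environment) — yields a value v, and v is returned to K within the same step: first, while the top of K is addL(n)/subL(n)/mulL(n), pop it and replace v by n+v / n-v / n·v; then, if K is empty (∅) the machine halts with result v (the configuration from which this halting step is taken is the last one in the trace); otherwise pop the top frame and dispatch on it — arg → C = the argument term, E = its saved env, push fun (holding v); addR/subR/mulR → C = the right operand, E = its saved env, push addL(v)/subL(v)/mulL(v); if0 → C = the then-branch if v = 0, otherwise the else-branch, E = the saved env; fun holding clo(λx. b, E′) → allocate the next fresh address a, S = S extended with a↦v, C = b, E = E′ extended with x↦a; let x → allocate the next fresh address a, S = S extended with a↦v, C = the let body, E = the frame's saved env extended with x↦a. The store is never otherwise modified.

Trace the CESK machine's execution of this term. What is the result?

0. [C=((let w = 8 in (((λu. -1) -1) - (w + w))) + ((if0 (-4 * 2) then 3 else (let q = -3 in q)) + ((λz. z) (0 * 5)))) | E=∅ | S=∅ | K=∅]
1. [C=(let w = 8 in (((λu. -1) -1) - (w + w))) | E=∅ | S=∅ | K=[addR]]
2. [C=8 | E=∅ | S=∅ | K=[let w :: addR]]
3. [C=(((λu. -1) -1) - (w + w)) | E={w↦0} | S={0↦8} | K=[addR]]
4. [C=((λu. -1) -1) | E={w↦0} | S={0↦8} | K=[subR :: addR]]
5. [C=(λu. -1) | E={w↦0} | S={0↦8} | K=[arg :: subR :: addR]]
6. [C=-1 | E={w↦0} | S={0↦8} | K=[fun :: subR :: addR]]
7. [C=-1 | E={u↦1, w↦0} | S={0↦8, 1↦-1} | K=[subR :: addR]]
8. [C=(w + w) | E={w↦0} | S={0↦8, 1↦-1} | K=[subL(-1) :: addR]]
9. [C=w | E={w↦0} | S={0↦8, 1↦-1} | K=[addR :: subL(-1) :: addR]]
10. [C=w | E={w↦0} | S={0↦8, 1↦-1} | K=[addL(8) :: subL(-1) :: addR]]
11. [C=((if0 (-4 * 2) then 3 else (let q = -3 in q)) + ((λz. z) (0 * 5))) | E=∅ | S={0↦8, 1↦-1} | K=[addL(-17)]]
12. [C=(if0 (-4 * 2) then 3 else (let q = -3 in q)) | E=∅ | S={0↦8, 1↦-1} | K=[addR :: addL(-17)]]
13. [C=(-4 * 2) | E=∅ | S={0↦8, 1↦-1} | K=[if0 :: addR :: addL(-17)]]
14. [C=-4 | E=∅ | S={0↦8, 1↦-1} | K=[mulR :: if0 :: addR :: addL(-17)]]
15. [C=2 | E=∅ | S={0↦8, 1↦-1} | K=[mulL(-4) :: if0 :: addR :: addL(-17)]]
16. [C=(let q = -3 in q) | E=∅ | S={0↦8, 1↦-1} | K=[addR :: addL(-17)]]
17. [C=-3 | E=∅ | S={0↦8, 1↦-1} | K=[let q :: addR :: addL(-17)]]
18. [C=q | E={q↦2} | S={0↦8, 1↦-1, 2↦-3} | K=[addR :: addL(-17)]]
19. [C=((λz. z) (0 * 5)) | E=∅ | S={0↦8, 1↦-1, 2↦-3} | K=[addL(-3) :: addL(-17)]]
20. [C=(λz. z) | E=∅ | S={0↦8, 1↦-1, 2↦-3} | K=[arg :: addL(-3) :: addL(-17)]]
21. [C=(0 * 5) | E=∅ | S={0↦8, 1↦-1, 2↦-3} | K=[fun :: addL(-3) :: addL(-17)]]
22. [C=0 | E=∅ | S={0↦8, 1↦-1, 2↦-3} | K=[mulR :: fun :: addL(-3) :: addL(-17)]]
23. [C=5 | E=∅ | S={0↦8, 1↦-1, 2↦-3} | K=[mulL(0) :: fun :: addL(-3) :: addL(-17)]]
24. [C=z | E={z↦3} | S={0↦8, 1↦-1, 2↦-3, 3↦0} | K=[addL(-3) :: addL(-17)]]
→ final value -20

Answer: -20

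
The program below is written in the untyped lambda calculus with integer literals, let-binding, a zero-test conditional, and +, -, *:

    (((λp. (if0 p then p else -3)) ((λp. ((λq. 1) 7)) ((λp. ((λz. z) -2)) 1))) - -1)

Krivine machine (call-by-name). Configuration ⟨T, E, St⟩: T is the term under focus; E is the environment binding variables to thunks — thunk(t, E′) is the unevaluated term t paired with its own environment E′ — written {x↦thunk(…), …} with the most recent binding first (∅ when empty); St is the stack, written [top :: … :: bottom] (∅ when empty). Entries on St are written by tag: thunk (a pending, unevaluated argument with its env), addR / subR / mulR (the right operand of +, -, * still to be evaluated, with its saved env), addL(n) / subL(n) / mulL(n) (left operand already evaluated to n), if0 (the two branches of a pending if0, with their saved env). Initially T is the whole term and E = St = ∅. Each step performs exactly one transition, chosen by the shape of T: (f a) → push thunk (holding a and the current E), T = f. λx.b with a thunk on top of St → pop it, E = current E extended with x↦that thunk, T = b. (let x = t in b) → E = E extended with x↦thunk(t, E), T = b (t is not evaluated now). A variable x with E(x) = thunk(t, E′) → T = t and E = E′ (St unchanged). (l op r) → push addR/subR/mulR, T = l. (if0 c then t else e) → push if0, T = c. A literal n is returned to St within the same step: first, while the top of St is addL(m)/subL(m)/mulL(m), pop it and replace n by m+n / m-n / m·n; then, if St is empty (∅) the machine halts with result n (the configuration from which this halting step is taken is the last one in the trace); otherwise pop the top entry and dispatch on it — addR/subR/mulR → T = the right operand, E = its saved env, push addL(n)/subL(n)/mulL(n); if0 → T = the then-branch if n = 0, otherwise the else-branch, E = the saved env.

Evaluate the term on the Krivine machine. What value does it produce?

Answer: -2

Machine steps:
[0] ⟨T=(((λp. (if0 p then p else -3)) ((λp. ((λq. 1) 7)) ((λp. ((λz. z) -2)) 1))) - -1); E=∅; St=∅⟩
[1] ⟨T=((λp. (if0 p then p else -3)) ((λp. ((λq. 1) 7)) ((λp. ((λz. z) -2)) 1))); E=∅; St=[subR]⟩
[2] ⟨T=(λp. (if0 p then p else -3)); E=∅; St=[thunk :: subR]⟩
[3] ⟨T=(if0 p then p else -3); E={p↦thunk(((λp. ((λq. 1) 7)) ((λp. ((λz. z) -2)) 1)), ∅)}; St=[subR]⟩
[4] ⟨T=p; E={p↦thunk(((λp. ((λq. 1) 7)) ((λp. ((λz. z) -2)) 1)), ∅)}; St=[if0 :: subR]⟩
[5] ⟨T=((λp. ((λq. 1) 7)) ((λp. ((λz. z) -2)) 1)); E=∅; St=[if0 :: subR]⟩
[6] ⟨T=(λp. ((λq. 1) 7)); E=∅; St=[thunk :: if0 :: subR]⟩
[7] ⟨T=((λq. 1) 7); E={p↦thunk(((λp. ((λz. z) -2)) 1), ∅)}; St=[if0 :: subR]⟩
[8] ⟨T=(λq. 1); E={p↦thunk(((λp. ((λz. z) -2)) 1), ∅)}; St=[thunk :: if0 :: subR]⟩
[9] ⟨T=1; E={q↦thunk(7, {p↦thunk(((λp. ((λz. z) -2)) 1), ∅)}), p↦thunk(((λp. ((λz. z) -2)) 1), ∅)}; St=[if0 :: subR]⟩
[10] ⟨T=-3; E={p↦thunk(((λp. ((λq. 1) 7)) ((λp. ((λz. z) -2)) 1)), ∅)}; St=[subR]⟩
[11] ⟨T=-1; E=∅; St=[subL(-3)]⟩
→ final value -2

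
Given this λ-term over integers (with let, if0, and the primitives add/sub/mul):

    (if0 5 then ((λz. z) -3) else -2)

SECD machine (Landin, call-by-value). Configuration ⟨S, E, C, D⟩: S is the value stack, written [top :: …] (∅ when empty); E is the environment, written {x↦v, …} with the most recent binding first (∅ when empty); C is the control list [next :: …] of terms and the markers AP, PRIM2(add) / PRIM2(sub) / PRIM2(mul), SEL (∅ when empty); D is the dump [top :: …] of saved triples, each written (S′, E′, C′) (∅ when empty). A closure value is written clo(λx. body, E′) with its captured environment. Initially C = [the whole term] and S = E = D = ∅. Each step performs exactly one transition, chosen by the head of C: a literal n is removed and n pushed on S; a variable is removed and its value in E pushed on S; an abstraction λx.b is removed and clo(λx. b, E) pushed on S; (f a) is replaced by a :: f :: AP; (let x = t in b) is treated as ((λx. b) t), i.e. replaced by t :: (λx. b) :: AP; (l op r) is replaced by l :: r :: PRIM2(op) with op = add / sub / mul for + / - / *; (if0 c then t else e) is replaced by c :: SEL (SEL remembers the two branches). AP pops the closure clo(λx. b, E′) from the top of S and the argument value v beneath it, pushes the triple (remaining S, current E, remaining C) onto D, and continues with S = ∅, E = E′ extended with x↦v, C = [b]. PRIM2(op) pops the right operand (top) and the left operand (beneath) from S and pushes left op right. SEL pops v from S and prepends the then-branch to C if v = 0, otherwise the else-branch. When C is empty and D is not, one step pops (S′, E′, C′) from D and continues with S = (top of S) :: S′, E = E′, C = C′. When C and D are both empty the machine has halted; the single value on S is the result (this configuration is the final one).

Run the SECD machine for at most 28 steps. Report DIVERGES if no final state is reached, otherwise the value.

0. [S=∅ | E=∅ | C=[(if0 5 then ((λz. z) -3) else -2)] | D=∅]
1. [S=∅ | E=∅ | C=[5 :: SEL] | D=∅]
2. [S=[5] | E=∅ | C=[SEL] | D=∅]
3. [S=∅ | E=∅ | C=[-2] | D=∅]
4. [S=[-2] | E=∅ | C=∅ | D=∅]
→ final value -2

Answer: -2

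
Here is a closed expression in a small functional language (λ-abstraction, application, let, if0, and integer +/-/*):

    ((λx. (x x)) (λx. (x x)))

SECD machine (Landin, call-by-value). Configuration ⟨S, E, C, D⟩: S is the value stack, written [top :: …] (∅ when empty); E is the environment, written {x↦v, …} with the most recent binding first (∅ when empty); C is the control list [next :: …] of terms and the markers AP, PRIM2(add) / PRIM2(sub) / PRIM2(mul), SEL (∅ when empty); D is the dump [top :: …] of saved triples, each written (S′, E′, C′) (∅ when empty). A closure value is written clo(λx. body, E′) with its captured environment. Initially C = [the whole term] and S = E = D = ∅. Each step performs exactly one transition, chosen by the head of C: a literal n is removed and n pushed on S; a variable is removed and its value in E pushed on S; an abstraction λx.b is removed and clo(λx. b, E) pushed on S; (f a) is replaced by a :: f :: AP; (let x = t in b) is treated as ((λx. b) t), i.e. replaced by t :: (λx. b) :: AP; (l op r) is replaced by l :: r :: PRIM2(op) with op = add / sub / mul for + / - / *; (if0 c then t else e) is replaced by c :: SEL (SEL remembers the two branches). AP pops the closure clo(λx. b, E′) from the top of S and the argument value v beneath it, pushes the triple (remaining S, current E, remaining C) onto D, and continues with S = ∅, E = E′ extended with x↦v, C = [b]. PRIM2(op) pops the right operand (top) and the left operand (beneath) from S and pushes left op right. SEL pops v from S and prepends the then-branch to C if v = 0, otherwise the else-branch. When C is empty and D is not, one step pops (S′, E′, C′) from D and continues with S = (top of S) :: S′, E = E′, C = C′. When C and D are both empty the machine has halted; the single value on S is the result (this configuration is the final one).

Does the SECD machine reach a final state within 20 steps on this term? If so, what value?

step 0: <S=∅, E=∅, C=[((λx. (x x)) (λx. (x x)))], D=∅>
step 1: <S=∅, E=∅, C=[(λx. (x x)) :: (λx. (x x)) :: AP], D=∅>
step 2: <S=[clo(λx. (x x), ∅)], E=∅, C=[(λx. (x x)) :: AP], D=∅>
step 3: <S=[clo(λx. (x x), ∅) :: clo(λx. (x x), ∅)], E=∅, C=[AP], D=∅>
step 4: <S=∅, E={x↦clo(λx. (x x), ∅)}, C=[(x x)], D=[(∅, ∅, ∅)]>
step 5: <S=∅, E={x↦clo(λx. (x x), ∅)}, C=[x :: x :: AP], D=[(∅, ∅, ∅)]>
step 6: <S=[clo(λx. (x x), ∅)], E={x↦clo(λx. (x x), ∅)}, C=[x :: AP], D=[(∅, ∅, ∅)]>
step 7: <S=[clo(λx. (x x), ∅) :: clo(λx. (x x), ∅)], E={x↦clo(λx. (x x), ∅)}, C=[AP], D=[(∅, ∅, ∅)]>
step 8: <S=∅, E={x↦clo(λx. (x x), ∅)}, C=[(x x)], D=[(∅, {x↦clo(λx. (x x), ∅)}, ∅) :: (∅, ∅, ∅)]>
step 9: <S=∅, E={x↦clo(λx. (x x), ∅)}, C=[x :: x :: AP], D=[(∅, {x↦clo(λx. (x x), ∅)}, ∅) :: (∅, ∅, ∅)]>
step 10: <S=[clo(λx. (x x), ∅)], E={x↦clo(λx. (x x), ∅)}, C=[x :: AP], D=[(∅, {x↦clo(λx. (x x), ∅)}, ∅) :: (∅, ∅, ∅)]>
step 11: <S=[clo(λx. (x x), ∅) :: clo(λx. (x x), ∅)], E={x↦clo(λx. (x x), ∅)}, C=[AP], D=[(∅, {x↦clo(λx. (x x), ∅)}, ∅) :: (∅, ∅, ∅)]>
step 12: <S=∅, E={x↦clo(λx. (x x), ∅)}, C=[(x x)], D=[(∅, {x↦clo(λx. (x x), ∅)}, ∅) :: (∅, {x↦clo(λx. (x x), ∅)}, ∅) :: (∅, ∅, ∅)]>
step 13: <S=∅, E={x↦clo(λx. (x x), ∅)}, C=[x :: x :: AP], D=[(∅, {x↦clo(λx. (x x), ∅)}, ∅) :: (∅, {x↦clo(λx. (x x), ∅)}, ∅) :: (∅, ∅, ∅)]>
step 14: <S=[clo(λx. (x x), ∅)], E={x↦clo(λx. (x x), ∅)}, C=[x :: AP], D=[(∅, {x↦clo(λx. (x x), ∅)}, ∅) :: (∅, {x↦clo(λx. (x x), ∅)}, ∅) :: (∅, ∅, ∅)]>
step 15: <S=[clo(λx. (x x), ∅) :: clo(λx. (x x), ∅)], E={x↦clo(λx. (x x), ∅)}, C=[AP], D=[(∅, {x↦clo(λx. (x x), ∅)}, ∅) :: (∅, {x↦clo(λx. (x x), ∅)}, ∅) :: (∅, ∅, ∅)]>
step 16: <S=∅, E={x↦clo(λx. (x x), ∅)}, C=[(x x)], D=[(∅, {x↦clo(λx. (x x), ∅)}, ∅) :: (∅, {x↦clo(λx. (x x), ∅)}, ∅) :: (∅, {x↦clo(λx. (x x), ∅)}, ∅) :: (∅, ∅, ∅)]>
step 17: <S=∅, E={x↦clo(λx. (x x), ∅)}, C=[x :: x :: AP], D=[(∅, {x↦clo(λx. (x x), ∅)}, ∅) :: (∅, {x↦clo(λx. (x x), ∅)}, ∅) :: (∅, {x↦clo(λx. (x x), ∅)}, ∅) :: (∅, ∅, ∅)]>
step 18: <S=[clo(λx. (x x), ∅)], E={x↦clo(λx. (x x), ∅)}, C=[x :: AP], D=[(∅, {x↦clo(λx. (x x), ∅)}, ∅) :: (∅, {x↦clo(λx. (x x), ∅)}, ∅) :: (∅, {x↦clo(λx. (x x), ∅)}, ∅) :: (∅, ∅, ∅)]>
step 19: <S=[clo(λx. (x x), ∅) :: clo(λx. (x x), ∅)], E={x↦clo(λx. (x x), ∅)}, C=[AP], D=[(∅, {x↦clo(λx. (x x), ∅)}, ∅) :: (∅, {x↦clo(λx. (x x), ∅)}, ∅) :: (∅, {x↦clo(λx. (x x), ∅)}, ∅) :: (∅, ∅, ∅)]>
step 20: <S=∅, E={x↦clo(λx. (x x), ∅)}, C=[(x x)], D=[(∅, {x↦clo(λx. (x x), ∅)}, ∅) :: (∅, {x↦clo(λx. (x x), ∅)}, ∅) :: (∅, {x↦clo(λx. (x x), ∅)}, ∅) :: (∅, {x↦clo(λx. (x x), ∅)}, ∅) :: (∅, ∅, ∅)]>
→ 20 transitions taken and the configuration is still not final: no result within 20 steps

Answer: DIVERGES (no final state within 20 steps)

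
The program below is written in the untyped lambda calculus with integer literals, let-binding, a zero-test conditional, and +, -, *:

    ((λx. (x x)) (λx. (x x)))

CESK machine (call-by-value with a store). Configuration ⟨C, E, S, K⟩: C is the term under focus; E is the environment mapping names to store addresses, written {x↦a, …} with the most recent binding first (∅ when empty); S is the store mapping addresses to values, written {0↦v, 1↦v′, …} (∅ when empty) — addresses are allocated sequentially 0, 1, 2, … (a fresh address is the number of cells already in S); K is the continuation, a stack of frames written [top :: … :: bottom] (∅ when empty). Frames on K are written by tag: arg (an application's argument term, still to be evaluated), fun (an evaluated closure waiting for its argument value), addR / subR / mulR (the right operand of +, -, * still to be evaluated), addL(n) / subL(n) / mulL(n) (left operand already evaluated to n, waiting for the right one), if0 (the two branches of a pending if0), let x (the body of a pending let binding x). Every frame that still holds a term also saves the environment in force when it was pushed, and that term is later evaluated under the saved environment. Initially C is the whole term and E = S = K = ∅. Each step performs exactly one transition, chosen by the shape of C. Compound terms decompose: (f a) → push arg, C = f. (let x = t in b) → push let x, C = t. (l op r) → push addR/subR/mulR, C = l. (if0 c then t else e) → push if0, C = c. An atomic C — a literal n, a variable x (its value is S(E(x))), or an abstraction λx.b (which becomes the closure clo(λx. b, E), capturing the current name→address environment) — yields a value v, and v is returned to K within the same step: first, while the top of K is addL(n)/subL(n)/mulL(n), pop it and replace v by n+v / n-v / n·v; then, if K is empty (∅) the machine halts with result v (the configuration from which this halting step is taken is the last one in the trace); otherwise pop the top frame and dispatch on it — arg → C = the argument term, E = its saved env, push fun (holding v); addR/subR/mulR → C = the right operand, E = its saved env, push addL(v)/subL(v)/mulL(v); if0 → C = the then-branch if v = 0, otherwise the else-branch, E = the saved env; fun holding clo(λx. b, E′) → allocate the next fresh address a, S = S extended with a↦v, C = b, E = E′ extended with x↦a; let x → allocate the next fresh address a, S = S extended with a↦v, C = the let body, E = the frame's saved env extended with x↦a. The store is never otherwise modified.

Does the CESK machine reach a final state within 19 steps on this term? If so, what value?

Answer: DIVERGES (no final state within 19 steps)

Machine steps:
[0] [C=((λx. (x x)) (λx. (x x))) | E=∅ | S=∅ | K=∅]
[1] [C=(λx. (x x)) | E=∅ | S=∅ | K=[arg]]
[2] [C=(λx. (x x)) | E=∅ | S=∅ | K=[fun]]
[3] [C=(x x) | E={x↦0} | S={0↦clo(λx. (x x), ∅)} | K=∅]
[4] [C=x | E={x↦0} | S={0↦clo(λx. (x x), ∅)} | K=[arg]]
[5] [C=x | E={x↦0} | S={0↦clo(λx. (x x), ∅)} | K=[fun]]
[6] [C=(x x) | E={x↦1} | S={0↦clo(λx. (x x), ∅), 1↦clo(λx. (x x), ∅)} | K=∅]
[7] [C=x | E={x↦1} | S={0↦clo(λx. (x x), ∅), 1↦clo(λx. (x x), ∅)} | K=[arg]]
[8] [C=x | E={x↦1} | S={0↦clo(λx. (x x), ∅), 1↦clo(λx. (x x), ∅)} | K=[fun]]
[9] [C=(x x) | E={x↦2} | S={0↦clo(λx. (x x), ∅), 1↦clo(λx. (x x), ∅), 2↦clo(λx. (x x), ∅)} | K=∅]
[10] [C=x | E={x↦2} | S={0↦clo(λx. (x x), ∅), 1↦clo(λx. (x x), ∅), 2↦clo(λx. (x x), ∅)} | K=[arg]]
[11] [C=x | E={x↦2} | S={0↦clo(λx. (x x), ∅), 1↦clo(λx. (x x), ∅), 2↦clo(λx. (x x), ∅)} | K=[fun]]
[12] [C=(x x) | E={x↦3} | S={0↦clo(λx. (x x), ∅), 1↦clo(λx. (x x), ∅), 2↦clo(λx. (x x), ∅), 3↦clo(λx. (x x), ∅)} | K=∅]
[13] [C=x | E={x↦3} | S={0↦clo(λx. (x x), ∅), 1↦clo(λx. (x x), ∅), 2↦clo(λx. (x x), ∅), 3↦clo(λx. (x x), ∅)} | K=[arg]]
[14] [C=x | E={x↦3} | S={0↦clo(λx. (x x), ∅), 1↦clo(λx. (x x), ∅), 2↦clo(λx. (x x), ∅), 3↦clo(λx. (x x), ∅)} | K=[fun]]
[15] [C=(x x) | E={x↦4} | S={0↦clo(λx. (x x), ∅), 1↦clo(λx. (x x), ∅), 2↦clo(λx. (x x), ∅), 3↦clo(λx. (x x), ∅), 4↦clo(λx. (x x), ∅)} | K=∅]
[16] [C=x | E={x↦4} | S={0↦clo(λx. (x x), ∅), 1↦clo(λx. (x x), ∅), 2↦clo(λx. (x x), ∅), 3↦clo(λx. (x x), ∅), 4↦clo(λx. (x x), ∅)} | K=[arg]]
[17] [C=x | E={x↦4} | S={0↦clo(λx. (x x), ∅), 1↦clo(λx. (x x), ∅), 2↦clo(λx. (x x), ∅), 3↦clo(λx. (x x), ∅), 4↦clo(λx. (x x), ∅)} | K=[fun]]
[18] [C=(x x) | E={x↦5} | S={0↦clo(λx. (x x), ∅), 1↦clo(λx. (x x), ∅), 2↦clo(λx. (x x), ∅), 3↦clo(λx. (x x), ∅), 4↦clo(λx. (x x), ∅), 5↦clo(λx. (x x), ∅)} | K=∅]
[19] [C=x | E={x↦5} | S={0↦clo(λx. (x x), ∅), 1↦clo(λx. (x x), ∅), 2↦clo(λx. (x x), ∅), 3↦clo(λx. (x x), ∅), 4↦clo(λx. (x x), ∅), 5↦clo(λx. (x x), ∅)} | K=[arg]]
→ 19 transitions taken and the configuration is still not final: no result within 19 steps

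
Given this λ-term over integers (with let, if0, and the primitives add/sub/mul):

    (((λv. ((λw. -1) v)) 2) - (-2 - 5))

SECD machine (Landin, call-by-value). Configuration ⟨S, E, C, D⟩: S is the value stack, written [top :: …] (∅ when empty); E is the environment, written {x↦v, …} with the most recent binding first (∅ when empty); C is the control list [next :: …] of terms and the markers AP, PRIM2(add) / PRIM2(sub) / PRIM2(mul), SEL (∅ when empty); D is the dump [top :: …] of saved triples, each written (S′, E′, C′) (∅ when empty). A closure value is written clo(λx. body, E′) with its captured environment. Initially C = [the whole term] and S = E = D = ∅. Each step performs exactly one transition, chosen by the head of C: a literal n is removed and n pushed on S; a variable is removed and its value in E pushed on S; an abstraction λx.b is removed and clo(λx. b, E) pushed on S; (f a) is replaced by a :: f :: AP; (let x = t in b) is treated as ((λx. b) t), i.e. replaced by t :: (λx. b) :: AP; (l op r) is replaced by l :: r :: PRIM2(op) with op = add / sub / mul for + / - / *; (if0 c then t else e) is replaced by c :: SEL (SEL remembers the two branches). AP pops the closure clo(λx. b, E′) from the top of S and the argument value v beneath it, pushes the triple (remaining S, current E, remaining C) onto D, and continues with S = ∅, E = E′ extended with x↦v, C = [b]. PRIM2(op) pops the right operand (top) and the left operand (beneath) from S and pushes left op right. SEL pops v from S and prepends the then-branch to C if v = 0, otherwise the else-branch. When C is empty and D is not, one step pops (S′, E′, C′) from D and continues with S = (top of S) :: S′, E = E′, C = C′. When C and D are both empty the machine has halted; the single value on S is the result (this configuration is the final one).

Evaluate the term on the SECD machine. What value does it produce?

[0] <S=∅, E=∅, C=[(((λv. ((λw. -1) v)) 2) - (-2 - 5))], D=∅>
[1] <S=∅, E=∅, C=[((λv. ((λw. -1) v)) 2) :: (-2 - 5) :: PRIM2(sub)], D=∅>
[2] <S=∅, E=∅, C=[2 :: (λv. ((λw. -1) v)) :: AP :: (-2 - 5) :: PRIM2(sub)], D=∅>
[3] <S=[2], E=∅, C=[(λv. ((λw. -1) v)) :: AP :: (-2 - 5) :: PRIM2(sub)], D=∅>
[4] <S=[clo(λv. ((λw. -1) v), ∅) :: 2], E=∅, C=[AP :: (-2 - 5) :: PRIM2(sub)], D=∅>
[5] <S=∅, E={v↦2}, C=[((λw. -1) v)], D=[(∅, ∅, [(-2 - 5) :: PRIM2(sub)])]>
[6] <S=∅, E={v↦2}, C=[v :: (λw. -1) :: AP], D=[(∅, ∅, [(-2 - 5) :: PRIM2(sub)])]>
[7] <S=[2], E={v↦2}, C=[(λw. -1) :: AP], D=[(∅, ∅, [(-2 - 5) :: PRIM2(sub)])]>
[8] <S=[clo(λw. -1, {v↦2}) :: 2], E={v↦2}, C=[AP], D=[(∅, ∅, [(-2 - 5) :: PRIM2(sub)])]>
[9] <S=∅, E={w↦2, v↦2}, C=[-1], D=[(∅, {v↦2}, ∅) :: (∅, ∅, [(-2 - 5) :: PRIM2(sub)])]>
[10] <S=[-1], E={w↦2, v↦2}, C=∅, D=[(∅, {v↦2}, ∅) :: (∅, ∅, [(-2 - 5) :: PRIM2(sub)])]>
[11] <S=[-1], E={v↦2}, C=∅, D=[(∅, ∅, [(-2 - 5) :: PRIM2(sub)])]>
[12] <S=[-1], E=∅, C=[(-2 - 5) :: PRIM2(sub)], D=∅>
[13] <S=[-1], E=∅, C=[-2 :: 5 :: PRIM2(sub) :: PRIM2(sub)], D=∅>
[14] <S=[-2 :: -1], E=∅, C=[5 :: PRIM2(sub) :: PRIM2(sub)], D=∅>
[15] <S=[5 :: -2 :: -1], E=∅, C=[PRIM2(sub) :: PRIM2(sub)], D=∅>
[16] <S=[-7 :: -1], E=∅, C=[PRIM2(sub)], D=∅>
[17] <S=[6], E=∅, C=∅, D=∅>
→ final value 6

Answer: 6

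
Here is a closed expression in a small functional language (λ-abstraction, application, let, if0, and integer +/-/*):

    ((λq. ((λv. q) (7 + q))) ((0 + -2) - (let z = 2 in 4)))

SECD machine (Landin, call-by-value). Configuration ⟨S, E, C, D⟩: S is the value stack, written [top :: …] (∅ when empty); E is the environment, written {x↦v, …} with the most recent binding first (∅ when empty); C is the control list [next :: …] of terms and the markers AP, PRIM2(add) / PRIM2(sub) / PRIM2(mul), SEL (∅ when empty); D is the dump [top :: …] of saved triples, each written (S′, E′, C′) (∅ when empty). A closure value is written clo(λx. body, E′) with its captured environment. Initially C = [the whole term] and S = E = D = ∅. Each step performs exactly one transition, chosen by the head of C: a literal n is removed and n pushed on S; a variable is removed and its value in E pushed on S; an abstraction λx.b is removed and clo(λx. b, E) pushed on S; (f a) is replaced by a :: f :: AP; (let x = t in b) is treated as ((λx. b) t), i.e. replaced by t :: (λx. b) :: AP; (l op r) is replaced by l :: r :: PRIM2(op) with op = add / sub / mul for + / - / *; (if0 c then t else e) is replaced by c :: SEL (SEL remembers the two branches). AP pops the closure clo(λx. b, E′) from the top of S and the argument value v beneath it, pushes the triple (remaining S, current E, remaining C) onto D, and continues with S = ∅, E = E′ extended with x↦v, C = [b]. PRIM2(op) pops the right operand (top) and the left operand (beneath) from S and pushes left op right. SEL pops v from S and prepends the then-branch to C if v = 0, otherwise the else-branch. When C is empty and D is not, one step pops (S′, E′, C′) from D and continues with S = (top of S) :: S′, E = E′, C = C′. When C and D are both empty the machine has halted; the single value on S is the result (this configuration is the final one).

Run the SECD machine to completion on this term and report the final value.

0. ⟨S=∅; E=∅; C=[((λq. ((λv. q) (7 + q))) ((0 + -2) - (let z = 2 in 4)))]; D=∅⟩
1. ⟨S=∅; E=∅; C=[((0 + -2) - (let z = 2 in 4)) :: (λq. ((λv. q) (7 + q))) :: AP]; D=∅⟩
2. ⟨S=∅; E=∅; C=[(0 + -2) :: (let z = 2 in 4) :: PRIM2(sub) :: (λq. ((λv. q) (7 + q))) :: AP]; D=∅⟩
3. ⟨S=∅; E=∅; C=[0 :: -2 :: PRIM2(add) :: (let z = 2 in 4) :: PRIM2(sub) :: (λq. ((λv. q) (7 + q))) :: AP]; D=∅⟩
4. ⟨S=[0]; E=∅; C=[-2 :: PRIM2(add) :: (let z = 2 in 4) :: PRIM2(sub) :: (λq. ((λv. q) (7 + q))) :: AP]; D=∅⟩
5. ⟨S=[-2 :: 0]; E=∅; C=[PRIM2(add) :: (let z = 2 in 4) :: PRIM2(sub) :: (λq. ((λv. q) (7 + q))) :: AP]; D=∅⟩
6. ⟨S=[-2]; E=∅; C=[(let z = 2 in 4) :: PRIM2(sub) :: (λq. ((λv. q) (7 + q))) :: AP]; D=∅⟩
7. ⟨S=[-2]; E=∅; C=[2 :: (λz. 4) :: AP :: PRIM2(sub) :: (λq. ((λv. q) (7 + q))) :: AP]; D=∅⟩
8. ⟨S=[2 :: -2]; E=∅; C=[(λz. 4) :: AP :: PRIM2(sub) :: (λq. ((λv. q) (7 + q))) :: AP]; D=∅⟩
9. ⟨S=[clo(λz. 4, ∅) :: 2 :: -2]; E=∅; C=[AP :: PRIM2(sub) :: (λq. ((λv. q) (7 + q))) :: AP]; D=∅⟩
10. ⟨S=∅; E={z↦2}; C=[4]; D=[([-2], ∅, [PRIM2(sub) :: (λq. ((λv. q) (7 + q))) :: AP])]⟩
11. ⟨S=[4]; E={z↦2}; C=∅; D=[([-2], ∅, [PRIM2(sub) :: (λq. ((λv. q) (7 + q))) :: AP])]⟩
12. ⟨S=[4 :: -2]; E=∅; C=[PRIM2(sub) :: (λq. ((λv. q) (7 + q))) :: AP]; D=∅⟩
13. ⟨S=[-6]; E=∅; C=[(λq. ((λv. q) (7 + q))) :: AP]; D=∅⟩
14. ⟨S=[clo(λq. ((λv. q) (7 + q)), ∅) :: -6]; E=∅; C=[AP]; D=∅⟩
15. ⟨S=∅; E={q↦-6}; C=[((λv. q) (7 + q))]; D=[(∅, ∅, ∅)]⟩
16. ⟨S=∅; E={q↦-6}; C=[(7 + q) :: (λv. q) :: AP]; D=[(∅, ∅, ∅)]⟩
17. ⟨S=∅; E={q↦-6}; C=[7 :: q :: PRIM2(add) :: (λv. q) :: AP]; D=[(∅, ∅, ∅)]⟩
18. ⟨S=[7]; E={q↦-6}; C=[q :: PRIM2(add) :: (λv. q) :: AP]; D=[(∅, ∅, ∅)]⟩
19. ⟨S=[-6 :: 7]; E={q↦-6}; C=[PRIM2(add) :: (λv. q) :: AP]; D=[(∅, ∅, ∅)]⟩
20. ⟨S=[1]; E={q↦-6}; C=[(λv. q) :: AP]; D=[(∅, ∅, ∅)]⟩
21. ⟨S=[clo(λv. q, {q↦-6}) :: 1]; E={q↦-6}; C=[AP]; D=[(∅, ∅, ∅)]⟩
22. ⟨S=∅; E={v↦1, q↦-6}; C=[q]; D=[(∅, {q↦-6}, ∅) :: (∅, ∅, ∅)]⟩
23. ⟨S=[-6]; E={v↦1, q↦-6}; C=∅; D=[(∅, {q↦-6}, ∅) :: (∅, ∅, ∅)]⟩
24. ⟨S=[-6]; E={q↦-6}; C=∅; D=[(∅, ∅, ∅)]⟩
25. ⟨S=[-6]; E=∅; C=∅; D=∅⟩
→ final value -6

Answer: -6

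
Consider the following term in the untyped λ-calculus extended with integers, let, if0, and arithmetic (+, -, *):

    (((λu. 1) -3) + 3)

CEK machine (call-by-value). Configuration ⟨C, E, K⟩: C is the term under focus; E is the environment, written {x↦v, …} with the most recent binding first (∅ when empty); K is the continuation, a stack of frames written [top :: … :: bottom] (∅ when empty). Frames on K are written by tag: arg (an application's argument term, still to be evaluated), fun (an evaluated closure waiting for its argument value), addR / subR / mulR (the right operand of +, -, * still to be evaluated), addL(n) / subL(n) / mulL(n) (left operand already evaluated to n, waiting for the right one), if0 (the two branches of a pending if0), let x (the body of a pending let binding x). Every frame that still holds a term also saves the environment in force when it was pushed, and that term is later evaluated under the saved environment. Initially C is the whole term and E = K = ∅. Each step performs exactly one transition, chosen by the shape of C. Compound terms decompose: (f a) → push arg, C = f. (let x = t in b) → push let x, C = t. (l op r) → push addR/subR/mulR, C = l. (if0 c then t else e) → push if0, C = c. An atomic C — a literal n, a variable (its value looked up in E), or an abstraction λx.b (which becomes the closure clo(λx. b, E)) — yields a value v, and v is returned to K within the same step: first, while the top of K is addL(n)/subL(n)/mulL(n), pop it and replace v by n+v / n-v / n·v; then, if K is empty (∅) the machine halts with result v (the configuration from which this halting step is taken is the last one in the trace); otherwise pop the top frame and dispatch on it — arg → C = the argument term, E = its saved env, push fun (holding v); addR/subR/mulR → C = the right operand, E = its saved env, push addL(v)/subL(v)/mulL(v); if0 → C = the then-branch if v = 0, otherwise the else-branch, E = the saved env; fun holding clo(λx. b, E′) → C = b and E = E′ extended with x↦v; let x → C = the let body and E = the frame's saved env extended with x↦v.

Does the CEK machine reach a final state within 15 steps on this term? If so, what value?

[0] [C=(((λu. 1) -3) + 3) | E=∅ | K=∅]
[1] [C=((λu. 1) -3) | E=∅ | K=[addR]]
[2] [C=(λu. 1) | E=∅ | K=[arg :: addR]]
[3] [C=-3 | E=∅ | K=[fun :: addR]]
[4] [C=1 | E={u↦-3} | K=[addR]]
[5] [C=3 | E=∅ | K=[addL(1)]]
→ final value 4

Answer: 4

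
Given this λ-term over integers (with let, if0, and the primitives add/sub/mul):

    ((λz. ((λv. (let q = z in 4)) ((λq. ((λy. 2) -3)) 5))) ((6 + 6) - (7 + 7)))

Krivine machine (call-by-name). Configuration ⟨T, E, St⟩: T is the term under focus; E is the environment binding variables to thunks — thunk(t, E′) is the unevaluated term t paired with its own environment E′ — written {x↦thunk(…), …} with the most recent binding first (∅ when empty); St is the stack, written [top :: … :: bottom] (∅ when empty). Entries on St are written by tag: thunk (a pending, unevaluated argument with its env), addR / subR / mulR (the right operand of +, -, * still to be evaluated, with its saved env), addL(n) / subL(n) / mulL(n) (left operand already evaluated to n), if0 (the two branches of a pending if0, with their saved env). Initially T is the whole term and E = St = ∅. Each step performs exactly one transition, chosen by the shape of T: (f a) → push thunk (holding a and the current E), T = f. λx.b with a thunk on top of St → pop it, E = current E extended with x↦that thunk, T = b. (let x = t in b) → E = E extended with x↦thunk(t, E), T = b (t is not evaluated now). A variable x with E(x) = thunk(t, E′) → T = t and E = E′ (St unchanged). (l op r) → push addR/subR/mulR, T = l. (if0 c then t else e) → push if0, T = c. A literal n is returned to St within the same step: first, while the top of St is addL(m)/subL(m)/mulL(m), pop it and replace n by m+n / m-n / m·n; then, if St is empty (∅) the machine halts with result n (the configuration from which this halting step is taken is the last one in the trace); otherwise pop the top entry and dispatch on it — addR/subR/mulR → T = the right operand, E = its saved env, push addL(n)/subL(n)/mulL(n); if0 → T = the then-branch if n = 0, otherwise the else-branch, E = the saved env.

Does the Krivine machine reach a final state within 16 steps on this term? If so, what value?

step 0: <T=((λz. ((λv. (let q = z in 4)) ((λq. ((λy. 2) -3)) 5))) ((6 + 6) - (7 + 7))), E=∅, St=∅>
step 1: <T=(λz. ((λv. (let q = z in 4)) ((λq. ((λy. 2) -3)) 5))), E=∅, St=[thunk]>
step 2: <T=((λv. (let q = z in 4)) ((λq. ((λy. 2) -3)) 5)), E={z↦thunk(((6 + 6) - (7 + 7)), ∅)}, St=∅>
step 3: <T=(λv. (let q = z in 4)), E={z↦thunk(((6 + 6) - (7 + 7)), ∅)}, St=[thunk]>
step 4: <T=(let q = z in 4), E={v↦thunk(((λq. ((λy. 2) -3)) 5), {z↦thunk(((6 + 6) - (7 + 7)), ∅)}), z↦thunk(((6 + 6) - (7 + 7)), ∅)}, St=∅>
step 5: <T=4, E={q↦thunk(z, {v↦thunk(((λq. ((λy. 2) -3)) 5), {z↦thunk(((6 + 6) - (7 + 7)), ∅)}), z↦thunk(((6 + 6) - (7 + 7)), ∅)}), v↦thunk(((λq. ((λy. 2) -3)) 5), {z↦thunk(((6 + 6) - (7 + 7)), ∅)}), z↦thunk(((6 + 6) - (7 + 7)), ∅)}, St=∅>
→ final value 4

Answer: 4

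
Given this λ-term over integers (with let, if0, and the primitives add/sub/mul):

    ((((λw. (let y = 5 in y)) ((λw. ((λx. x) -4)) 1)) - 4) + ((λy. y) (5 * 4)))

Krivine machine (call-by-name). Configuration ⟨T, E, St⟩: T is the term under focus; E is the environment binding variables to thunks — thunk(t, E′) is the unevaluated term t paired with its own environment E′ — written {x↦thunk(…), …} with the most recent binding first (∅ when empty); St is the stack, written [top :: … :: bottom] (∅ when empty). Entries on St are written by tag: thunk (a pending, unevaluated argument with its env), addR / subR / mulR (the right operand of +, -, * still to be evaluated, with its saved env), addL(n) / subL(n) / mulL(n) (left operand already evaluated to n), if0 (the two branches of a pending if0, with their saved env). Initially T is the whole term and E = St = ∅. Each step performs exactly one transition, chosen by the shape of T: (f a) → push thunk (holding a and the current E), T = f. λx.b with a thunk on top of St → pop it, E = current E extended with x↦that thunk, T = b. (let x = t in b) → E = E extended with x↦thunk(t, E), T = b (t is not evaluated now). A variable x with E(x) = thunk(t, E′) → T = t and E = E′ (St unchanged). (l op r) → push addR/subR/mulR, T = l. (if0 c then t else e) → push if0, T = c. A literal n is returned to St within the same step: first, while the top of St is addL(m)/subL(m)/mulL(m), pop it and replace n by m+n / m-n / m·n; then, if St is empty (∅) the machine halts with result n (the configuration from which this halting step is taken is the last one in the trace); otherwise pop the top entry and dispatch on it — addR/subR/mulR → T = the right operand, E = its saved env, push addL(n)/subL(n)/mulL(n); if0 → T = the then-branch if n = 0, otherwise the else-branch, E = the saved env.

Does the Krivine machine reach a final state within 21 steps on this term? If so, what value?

Answer: 21

Machine steps:
0. ⟨T=((((λw. (let y = 5 in y)) ((λw. ((λx. x) -4)) 1)) - 4) + ((λy. y) (5 * 4))); E=∅; St=∅⟩
1. ⟨T=(((λw. (let y = 5 in y)) ((λw. ((λx. x) -4)) 1)) - 4); E=∅; St=[addR]⟩
2. ⟨T=((λw. (let y = 5 in y)) ((λw. ((λx. x) -4)) 1)); E=∅; St=[subR :: addR]⟩
3. ⟨T=(λw. (let y = 5 in y)); E=∅; St=[thunk :: subR :: addR]⟩
4. ⟨T=(let y = 5 in y); E={w↦thunk(((λw. ((λx. x) -4)) 1), ∅)}; St=[subR :: addR]⟩
5. ⟨T=y; E={y↦thunk(5, {w↦thunk(((λw. ((λx. x) -4)) 1), ∅)}), w↦thunk(((λw. ((λx. x) -4)) 1), ∅)}; St=[subR :: addR]⟩
6. ⟨T=5; E={w↦thunk(((λw. ((λx. x) -4)) 1), ∅)}; St=[subR :: addR]⟩
7. ⟨T=4; E=∅; St=[subL(5) :: addR]⟩
8. ⟨T=((λy. y) (5 * 4)); E=∅; St=[addL(1)]⟩
9. ⟨T=(λy. y); E=∅; St=[thunk :: addL(1)]⟩
10. ⟨T=y; E={y↦thunk((5 * 4), ∅)}; St=[addL(1)]⟩
11. ⟨T=(5 * 4); E=∅; St=[addL(1)]⟩
12. ⟨T=5; E=∅; St=[mulR :: addL(1)]⟩
13. ⟨T=4; E=∅; St=[mulL(5) :: addL(1)]⟩
→ final value 21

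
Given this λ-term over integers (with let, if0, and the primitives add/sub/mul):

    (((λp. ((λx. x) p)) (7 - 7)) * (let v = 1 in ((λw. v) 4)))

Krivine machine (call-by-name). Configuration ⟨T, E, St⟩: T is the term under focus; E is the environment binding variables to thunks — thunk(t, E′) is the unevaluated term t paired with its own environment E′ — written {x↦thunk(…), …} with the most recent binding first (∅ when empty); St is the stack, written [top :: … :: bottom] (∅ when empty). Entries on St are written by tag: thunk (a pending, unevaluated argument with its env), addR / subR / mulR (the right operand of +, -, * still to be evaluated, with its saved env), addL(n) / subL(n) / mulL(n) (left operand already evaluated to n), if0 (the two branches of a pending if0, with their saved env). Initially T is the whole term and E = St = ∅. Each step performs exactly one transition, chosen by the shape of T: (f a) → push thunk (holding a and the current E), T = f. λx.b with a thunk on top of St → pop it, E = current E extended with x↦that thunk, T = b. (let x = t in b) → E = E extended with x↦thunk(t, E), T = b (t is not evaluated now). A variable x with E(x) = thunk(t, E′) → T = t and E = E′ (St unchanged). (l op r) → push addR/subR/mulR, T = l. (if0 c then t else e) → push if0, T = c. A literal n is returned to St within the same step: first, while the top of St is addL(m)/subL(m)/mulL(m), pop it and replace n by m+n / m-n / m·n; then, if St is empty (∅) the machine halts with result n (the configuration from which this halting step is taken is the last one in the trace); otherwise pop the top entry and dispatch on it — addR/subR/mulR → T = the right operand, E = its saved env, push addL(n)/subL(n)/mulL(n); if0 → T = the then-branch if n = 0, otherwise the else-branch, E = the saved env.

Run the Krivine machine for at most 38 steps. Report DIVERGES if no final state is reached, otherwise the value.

Answer: 0

Derivation:
step 0: [T=(((λp. ((λx. x) p)) (7 - 7)) * (let v = 1 in ((λw. v) 4))) | E=∅ | St=∅]
step 1: [T=((λp. ((λx. x) p)) (7 - 7)) | E=∅ | St=[mulR]]
step 2: [T=(λp. ((λx. x) p)) | E=∅ | St=[thunk :: mulR]]
step 3: [T=((λx. x) p) | E={p↦thunk((7 - 7), ∅)} | St=[mulR]]
step 4: [T=(λx. x) | E={p↦thunk((7 - 7), ∅)} | St=[thunk :: mulR]]
step 5: [T=x | E={x↦thunk(p, {p↦thunk((7 - 7), ∅)}), p↦thunk((7 - 7), ∅)} | St=[mulR]]
step 6: [T=p | E={p↦thunk((7 - 7), ∅)} | St=[mulR]]
step 7: [T=(7 - 7) | E=∅ | St=[mulR]]
step 8: [T=7 | E=∅ | St=[subR :: mulR]]
step 9: [T=7 | E=∅ | St=[subL(7) :: mulR]]
step 10: [T=(let v = 1 in ((λw. v) 4)) | E=∅ | St=[mulL(0)]]
step 11: [T=((λw. v) 4) | E={v↦thunk(1, ∅)} | St=[mulL(0)]]
step 12: [T=(λw. v) | E={v↦thunk(1, ∅)} | St=[thunk :: mulL(0)]]
step 13: [T=v | E={w↦thunk(4, {v↦thunk(1, ∅)}), v↦thunk(1, ∅)} | St=[mulL(0)]]
step 14: [T=1 | E=∅ | St=[mulL(0)]]
→ final value 0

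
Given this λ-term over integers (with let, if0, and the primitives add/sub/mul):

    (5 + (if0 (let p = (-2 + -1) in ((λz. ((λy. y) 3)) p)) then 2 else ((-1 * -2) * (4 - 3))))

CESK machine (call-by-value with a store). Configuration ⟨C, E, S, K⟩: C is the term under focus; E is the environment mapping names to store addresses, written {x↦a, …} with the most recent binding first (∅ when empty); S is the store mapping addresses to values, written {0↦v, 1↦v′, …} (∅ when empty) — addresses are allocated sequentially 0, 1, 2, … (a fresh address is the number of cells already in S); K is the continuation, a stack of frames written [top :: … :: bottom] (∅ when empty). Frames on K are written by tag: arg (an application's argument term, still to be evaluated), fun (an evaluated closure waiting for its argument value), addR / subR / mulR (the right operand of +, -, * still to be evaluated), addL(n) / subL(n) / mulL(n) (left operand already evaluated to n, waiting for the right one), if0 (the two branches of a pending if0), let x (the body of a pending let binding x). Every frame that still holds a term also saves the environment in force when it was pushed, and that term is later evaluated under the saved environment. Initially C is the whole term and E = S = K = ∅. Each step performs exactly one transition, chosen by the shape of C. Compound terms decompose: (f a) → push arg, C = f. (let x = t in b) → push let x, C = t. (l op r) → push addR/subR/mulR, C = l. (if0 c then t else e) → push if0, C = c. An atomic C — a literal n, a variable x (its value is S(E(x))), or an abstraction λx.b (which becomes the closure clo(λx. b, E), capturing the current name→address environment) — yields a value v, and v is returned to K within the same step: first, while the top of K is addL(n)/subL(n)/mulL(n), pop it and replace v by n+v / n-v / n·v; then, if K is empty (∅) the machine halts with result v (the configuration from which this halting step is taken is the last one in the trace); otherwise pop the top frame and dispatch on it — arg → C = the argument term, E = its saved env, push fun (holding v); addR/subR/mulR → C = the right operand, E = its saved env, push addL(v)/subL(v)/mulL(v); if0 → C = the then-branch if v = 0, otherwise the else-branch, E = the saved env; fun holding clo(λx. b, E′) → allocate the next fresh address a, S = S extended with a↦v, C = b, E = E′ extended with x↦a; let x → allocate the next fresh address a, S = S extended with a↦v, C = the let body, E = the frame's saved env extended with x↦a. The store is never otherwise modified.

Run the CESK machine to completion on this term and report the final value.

0. ⟨C=(5 + (if0 (let p = (-2 + -1) in ((λz. ((λy. y) 3)) p)) then 2 else ((-1 * -2) * (4 - 3)))); E=∅; S=∅; K=∅⟩
1. ⟨C=5; E=∅; S=∅; K=[addR]⟩
2. ⟨C=(if0 (let p = (-2 + -1) in ((λz. ((λy. y) 3)) p)) then 2 else ((-1 * -2) * (4 - 3))); E=∅; S=∅; K=[addL(5)]⟩
3. ⟨C=(let p = (-2 + -1) in ((λz. ((λy. y) 3)) p)); E=∅; S=∅; K=[if0 :: addL(5)]⟩
4. ⟨C=(-2 + -1); E=∅; S=∅; K=[let p :: if0 :: addL(5)]⟩
5. ⟨C=-2; E=∅; S=∅; K=[addR :: let p :: if0 :: addL(5)]⟩
6. ⟨C=-1; E=∅; S=∅; K=[addL(-2) :: let p :: if0 :: addL(5)]⟩
7. ⟨C=((λz. ((λy. y) 3)) p); E={p↦0}; S={0↦-3}; K=[if0 :: addL(5)]⟩
8. ⟨C=(λz. ((λy. y) 3)); E={p↦0}; S={0↦-3}; K=[arg :: if0 :: addL(5)]⟩
9. ⟨C=p; E={p↦0}; S={0↦-3}; K=[fun :: if0 :: addL(5)]⟩
10. ⟨C=((λy. y) 3); E={z↦1, p↦0}; S={0↦-3, 1↦-3}; K=[if0 :: addL(5)]⟩
11. ⟨C=(λy. y); E={z↦1, p↦0}; S={0↦-3, 1↦-3}; K=[arg :: if0 :: addL(5)]⟩
12. ⟨C=3; E={z↦1, p↦0}; S={0↦-3, 1↦-3}; K=[fun :: if0 :: addL(5)]⟩
13. ⟨C=y; E={y↦2, z↦1, p↦0}; S={0↦-3, 1↦-3, 2↦3}; K=[if0 :: addL(5)]⟩
14. ⟨C=((-1 * -2) * (4 - 3)); E=∅; S={0↦-3, 1↦-3, 2↦3}; K=[addL(5)]⟩
15. ⟨C=(-1 * -2); E=∅; S={0↦-3, 1↦-3, 2↦3}; K=[mulR :: addL(5)]⟩
16. ⟨C=-1; E=∅; S={0↦-3, 1↦-3, 2↦3}; K=[mulR :: mulR :: addL(5)]⟩
17. ⟨C=-2; E=∅; S={0↦-3, 1↦-3, 2↦3}; K=[mulL(-1) :: mulR :: addL(5)]⟩
18. ⟨C=(4 - 3); E=∅; S={0↦-3, 1↦-3, 2↦3}; K=[mulL(2) :: addL(5)]⟩
19. ⟨C=4; E=∅; S={0↦-3, 1↦-3, 2↦3}; K=[subR :: mulL(2) :: addL(5)]⟩
20. ⟨C=3; E=∅; S={0↦-3, 1↦-3, 2↦3}; K=[subL(4) :: mulL(2) :: addL(5)]⟩
→ final value 7

Answer: 7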